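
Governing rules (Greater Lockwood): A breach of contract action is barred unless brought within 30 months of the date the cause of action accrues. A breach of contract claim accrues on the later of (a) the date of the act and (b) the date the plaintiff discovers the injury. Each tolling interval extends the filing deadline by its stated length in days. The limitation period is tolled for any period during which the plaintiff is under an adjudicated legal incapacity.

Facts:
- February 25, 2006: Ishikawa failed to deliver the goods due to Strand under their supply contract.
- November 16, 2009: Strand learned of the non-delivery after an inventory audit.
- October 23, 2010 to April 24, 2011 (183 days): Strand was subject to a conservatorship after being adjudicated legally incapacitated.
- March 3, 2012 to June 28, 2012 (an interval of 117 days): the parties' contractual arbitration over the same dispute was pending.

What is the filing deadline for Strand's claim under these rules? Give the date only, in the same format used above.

Taking the later of the act (February 25, 2006) and discovery (November 16, 2009), the claim accrued on November 16, 2009.
The untolled deadline — 30 months after November 16, 2009 — is May 16, 2012.
The plaintiff's legal incapacity from October 23, 2010 to April 24, 2011 tolled the period for 183 days, extending the deadline to November 15, 2012.
Although a pending arbitration ran from March 3, 2012 to June 28, 2012, the stated rules do not make that a tolling event, so it is disregarded.

November 15, 2012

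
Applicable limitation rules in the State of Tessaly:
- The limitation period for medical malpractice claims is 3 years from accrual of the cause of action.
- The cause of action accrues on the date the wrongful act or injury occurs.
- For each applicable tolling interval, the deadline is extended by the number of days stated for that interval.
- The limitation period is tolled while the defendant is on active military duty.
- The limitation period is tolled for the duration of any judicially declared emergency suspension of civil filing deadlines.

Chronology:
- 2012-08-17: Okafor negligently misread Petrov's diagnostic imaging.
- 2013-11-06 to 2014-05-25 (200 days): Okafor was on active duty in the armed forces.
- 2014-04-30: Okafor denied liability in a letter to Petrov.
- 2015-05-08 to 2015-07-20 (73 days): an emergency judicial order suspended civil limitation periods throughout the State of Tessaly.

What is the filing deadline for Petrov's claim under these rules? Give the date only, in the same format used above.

The cause of action accrued on 2012-08-17, the date of the act.
The untolled deadline — 3 years after 2012-08-17 — is 2015-08-17.
Because the defendant's active military service ran from 2013-11-06 to 2014-05-25, the deadline is extended by 200 days to 2016-03-04.
Because the emergency suspension of filing deadlines ran from 2015-05-08 to 2015-07-20, the deadline is extended by 73 days to 2016-05-16.
The other events in the timeline have no effect on the limitation period under the stated rules.

2016-05-16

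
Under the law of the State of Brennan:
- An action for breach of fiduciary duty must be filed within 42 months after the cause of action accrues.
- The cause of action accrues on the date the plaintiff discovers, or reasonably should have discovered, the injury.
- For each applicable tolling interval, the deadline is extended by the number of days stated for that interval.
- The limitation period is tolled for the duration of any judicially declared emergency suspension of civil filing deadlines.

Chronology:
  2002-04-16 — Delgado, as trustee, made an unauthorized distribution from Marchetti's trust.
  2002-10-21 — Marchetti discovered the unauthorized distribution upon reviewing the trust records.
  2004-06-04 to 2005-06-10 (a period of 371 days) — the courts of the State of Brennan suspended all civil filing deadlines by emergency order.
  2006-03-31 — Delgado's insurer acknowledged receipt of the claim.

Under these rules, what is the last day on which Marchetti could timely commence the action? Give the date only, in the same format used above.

2007-04-27

The claim did not accrue until Marchetti discovered the injury on 2002-10-21; the 2002-04-16 act date does not start the clock under the stated rule.
The untolled deadline — 42 months after 2002-10-21 — is 2006-04-21.
The period was tolled for 371 days by the emergency suspension of filing deadlines (2004-06-04 to 2005-06-10), pushing the deadline to 2007-04-27.
None of the other events listed affects the running of the period under the stated rules.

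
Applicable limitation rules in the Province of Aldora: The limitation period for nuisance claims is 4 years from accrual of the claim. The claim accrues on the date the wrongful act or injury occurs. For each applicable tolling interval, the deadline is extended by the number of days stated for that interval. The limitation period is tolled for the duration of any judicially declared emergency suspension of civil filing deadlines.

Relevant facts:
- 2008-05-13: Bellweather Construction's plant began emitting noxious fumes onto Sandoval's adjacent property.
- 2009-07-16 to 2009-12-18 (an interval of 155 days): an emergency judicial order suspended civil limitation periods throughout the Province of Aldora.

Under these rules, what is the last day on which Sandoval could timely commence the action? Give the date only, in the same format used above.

The limitation period began to run on 2008-05-13.
The untolled deadline — 4 years after 2008-05-13 — is 2012-05-13.
The emergency suspension of filing deadlines from 2009-07-16 to 2009-12-18 tolled the period for 155 days, extending the deadline to 2012-10-15.

2012-10-15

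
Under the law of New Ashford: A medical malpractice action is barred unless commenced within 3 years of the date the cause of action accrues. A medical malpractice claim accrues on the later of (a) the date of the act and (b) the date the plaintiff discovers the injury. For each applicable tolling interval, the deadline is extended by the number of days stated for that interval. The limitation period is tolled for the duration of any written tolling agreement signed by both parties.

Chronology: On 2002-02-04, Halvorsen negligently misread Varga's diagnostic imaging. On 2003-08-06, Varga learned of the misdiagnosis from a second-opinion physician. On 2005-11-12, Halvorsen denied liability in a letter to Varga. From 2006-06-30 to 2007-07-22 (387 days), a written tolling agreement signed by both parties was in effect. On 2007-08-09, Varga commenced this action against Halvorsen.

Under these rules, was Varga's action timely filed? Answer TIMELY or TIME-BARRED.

TIMELY

Taking the later of the act (2002-02-04) and discovery (2003-08-06), the claim accrued on 2003-08-06.
The untolled deadline — 3 years after 2003-08-06 — is 2006-08-06.
The period was tolled for 387 days by the written tolling agreement (2006-06-30 to 2007-07-22), pushing the deadline to 2007-08-28.
Nothing else in the chronology tolls or restarts the period.
Varga filed on 2007-08-09, before the 2007-08-28 deadline, so the action is timely.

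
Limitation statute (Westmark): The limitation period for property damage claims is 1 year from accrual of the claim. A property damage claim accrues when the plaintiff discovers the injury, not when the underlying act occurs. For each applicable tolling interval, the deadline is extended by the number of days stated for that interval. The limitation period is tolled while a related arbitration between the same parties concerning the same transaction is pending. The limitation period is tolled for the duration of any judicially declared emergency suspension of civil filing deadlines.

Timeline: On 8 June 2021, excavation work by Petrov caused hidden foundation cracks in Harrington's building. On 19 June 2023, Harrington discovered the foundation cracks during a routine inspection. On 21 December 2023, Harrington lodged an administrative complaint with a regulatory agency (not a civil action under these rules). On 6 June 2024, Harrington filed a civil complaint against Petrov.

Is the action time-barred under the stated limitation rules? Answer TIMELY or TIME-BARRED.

TIMELY

Under the discovery rule, the claim accrued on 19 June 2023, when Harrington discovered the injury — not on the 8 June 2021 date of the underlying act.
Adding the 1 year base period to 19 June 2023 gives a deadline of 19 June 2024, before any tolling.
Nothing else in the chronology tolls or restarts the period.
The 6 June 2024 filing precedes the 19 June 2024 deadline; the claim is timely.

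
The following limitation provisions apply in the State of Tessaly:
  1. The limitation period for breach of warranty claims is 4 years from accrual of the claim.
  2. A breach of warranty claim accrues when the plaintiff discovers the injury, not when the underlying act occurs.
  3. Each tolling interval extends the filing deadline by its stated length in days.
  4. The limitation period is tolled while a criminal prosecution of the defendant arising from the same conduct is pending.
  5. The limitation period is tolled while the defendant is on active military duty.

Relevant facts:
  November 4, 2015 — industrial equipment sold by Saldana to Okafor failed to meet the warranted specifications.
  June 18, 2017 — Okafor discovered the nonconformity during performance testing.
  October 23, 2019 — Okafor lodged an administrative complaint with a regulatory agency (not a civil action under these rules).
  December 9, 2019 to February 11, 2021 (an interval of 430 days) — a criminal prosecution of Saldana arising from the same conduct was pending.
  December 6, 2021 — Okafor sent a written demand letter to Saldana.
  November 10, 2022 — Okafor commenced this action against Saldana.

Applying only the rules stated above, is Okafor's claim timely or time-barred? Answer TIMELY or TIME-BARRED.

TIME-BARRED

Under the discovery rule, the claim accrued on June 18, 2017, when Okafor discovered the injury — not on the November 4, 2015 date of the underlying act.
Adding the 4 years base period to June 18, 2017 gives a deadline of June 18, 2021, before any tolling.
The pending criminal prosecution from December 9, 2019 to February 11, 2021 tolled the period for 430 days, extending the deadline to August 22, 2022.
Nothing else in the chronology tolls or restarts the period.
Okafor filed on November 10, 2022, after the August 22, 2022 deadline, so the action is time-barred.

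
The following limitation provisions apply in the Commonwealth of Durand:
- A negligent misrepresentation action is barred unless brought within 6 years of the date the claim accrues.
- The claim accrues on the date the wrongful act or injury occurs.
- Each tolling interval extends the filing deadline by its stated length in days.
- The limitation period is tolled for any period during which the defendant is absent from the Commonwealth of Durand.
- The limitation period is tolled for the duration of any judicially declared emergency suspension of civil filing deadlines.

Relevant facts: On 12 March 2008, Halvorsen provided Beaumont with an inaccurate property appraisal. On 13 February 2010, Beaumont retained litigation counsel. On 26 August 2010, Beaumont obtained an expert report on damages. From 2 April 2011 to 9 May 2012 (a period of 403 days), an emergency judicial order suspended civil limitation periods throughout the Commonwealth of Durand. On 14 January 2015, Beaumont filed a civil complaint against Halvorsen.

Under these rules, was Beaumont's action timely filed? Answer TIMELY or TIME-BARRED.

TIMELY

The limitation period began to run on 12 March 2008.
Adding the 6 years base period to 12 March 2008 gives a deadline of 12 March 2014, before any tolling.
Because the emergency suspension of filing deadlines ran from 2 April 2011 to 9 May 2012, the deadline is extended by 403 days to 19 April 2015.
Nothing else in the chronology tolls or restarts the period.
The 14 January 2015 filing precedes the 19 April 2015 deadline; the claim is timely.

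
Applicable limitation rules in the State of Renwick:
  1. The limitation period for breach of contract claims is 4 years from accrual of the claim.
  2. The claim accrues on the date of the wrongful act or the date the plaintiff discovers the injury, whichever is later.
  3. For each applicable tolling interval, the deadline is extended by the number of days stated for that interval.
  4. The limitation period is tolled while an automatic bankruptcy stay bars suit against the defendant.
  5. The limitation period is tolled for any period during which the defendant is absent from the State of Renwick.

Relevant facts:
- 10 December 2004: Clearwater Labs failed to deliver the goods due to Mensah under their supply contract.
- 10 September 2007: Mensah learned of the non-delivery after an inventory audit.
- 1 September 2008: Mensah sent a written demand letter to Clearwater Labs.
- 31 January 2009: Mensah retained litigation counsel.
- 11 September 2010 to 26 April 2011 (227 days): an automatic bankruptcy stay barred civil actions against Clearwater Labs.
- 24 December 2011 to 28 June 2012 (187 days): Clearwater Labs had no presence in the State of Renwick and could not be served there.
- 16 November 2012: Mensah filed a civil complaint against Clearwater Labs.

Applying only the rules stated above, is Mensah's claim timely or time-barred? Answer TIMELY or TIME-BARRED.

The claim accrued on 10 September 2007 — the later of the 10 December 2004 act and the 10 September 2007 discovery.
The untolled deadline — 4 years after 10 September 2007 — is 10 September 2011.
The automatic bankruptcy stay from 11 September 2010 to 26 April 2011 tolled the period for 227 days, extending the deadline to 24 April 2012.
Because the defendant's absence from the jurisdiction ran from 24 December 2011 to 28 June 2012, the deadline is extended by 187 days to 28 October 2012.
The other events in the timeline have no effect on the limitation period under the stated rules.
Mensah filed on 16 November 2012, after the 28 October 2012 deadline, so the action is time-barred.

TIME-BARRED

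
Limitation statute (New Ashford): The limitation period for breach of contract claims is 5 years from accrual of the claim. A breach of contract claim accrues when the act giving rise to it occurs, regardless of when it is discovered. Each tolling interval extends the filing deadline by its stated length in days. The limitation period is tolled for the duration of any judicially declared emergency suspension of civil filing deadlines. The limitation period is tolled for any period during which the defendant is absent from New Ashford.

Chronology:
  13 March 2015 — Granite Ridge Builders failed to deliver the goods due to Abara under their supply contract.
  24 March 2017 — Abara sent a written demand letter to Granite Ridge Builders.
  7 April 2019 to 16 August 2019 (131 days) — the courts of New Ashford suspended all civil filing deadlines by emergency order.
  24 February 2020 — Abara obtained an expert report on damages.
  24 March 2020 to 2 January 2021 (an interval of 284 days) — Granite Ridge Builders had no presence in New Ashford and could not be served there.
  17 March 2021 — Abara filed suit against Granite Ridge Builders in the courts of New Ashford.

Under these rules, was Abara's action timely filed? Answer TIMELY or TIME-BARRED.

TIMELY

The claim accrued on 13 March 2015, the date of the act.
Adding the 5 years base period to 13 March 2015 gives a deadline of 13 March 2020, before any tolling.
The period was tolled for 131 days by the emergency suspension of filing deadlines (7 April 2019 to 16 August 2019), pushing the deadline to 22 July 2020.
The defendant's absence from the jurisdiction from 24 March 2020 to 2 January 2021 tolled the period for 284 days, extending the deadline to 2 May 2021.
The other events in the timeline have no effect on the limitation period under the stated rules.
Filing on 17 March 2021 beat the 2 May 2021 deadline — the action is timely.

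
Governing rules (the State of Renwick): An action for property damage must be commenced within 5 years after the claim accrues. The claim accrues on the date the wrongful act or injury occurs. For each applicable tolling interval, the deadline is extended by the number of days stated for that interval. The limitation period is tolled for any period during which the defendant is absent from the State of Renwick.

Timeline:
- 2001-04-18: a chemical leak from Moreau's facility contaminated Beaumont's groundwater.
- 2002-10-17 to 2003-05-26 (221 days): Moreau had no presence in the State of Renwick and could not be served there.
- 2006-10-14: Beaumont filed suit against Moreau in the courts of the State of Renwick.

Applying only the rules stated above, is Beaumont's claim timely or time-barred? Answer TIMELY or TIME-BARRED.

The limitation period began to run on 2001-04-18.
Adding the 5 years base period to 2001-04-18 gives a deadline of 2006-04-18, before any tolling.
Because the defendant's absence from the jurisdiction ran from 2002-10-17 to 2003-05-26, the deadline is extended by 221 days to 2006-11-25.
Filing on 2006-10-14 beat the 2006-11-25 deadline — the action is timely.

TIMELY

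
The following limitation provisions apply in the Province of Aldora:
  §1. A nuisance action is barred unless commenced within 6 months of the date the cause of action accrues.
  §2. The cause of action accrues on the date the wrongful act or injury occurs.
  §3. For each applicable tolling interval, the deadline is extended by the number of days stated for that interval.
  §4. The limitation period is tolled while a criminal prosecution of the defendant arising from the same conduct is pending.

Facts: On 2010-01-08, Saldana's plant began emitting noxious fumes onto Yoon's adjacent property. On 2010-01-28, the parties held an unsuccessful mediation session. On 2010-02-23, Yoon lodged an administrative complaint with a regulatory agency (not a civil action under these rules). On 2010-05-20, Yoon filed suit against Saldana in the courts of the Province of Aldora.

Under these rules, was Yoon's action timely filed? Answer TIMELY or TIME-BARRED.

The cause of action accrued on 2010-01-08, the date of the act.
Adding the 6 months base period to 2010-01-08 gives a deadline of 2010-07-08, before any tolling.
The other events in the timeline have no effect on the limitation period under the stated rules.
Filing on 2010-05-20 beat the 2010-07-08 deadline — the action is timely.

TIMELY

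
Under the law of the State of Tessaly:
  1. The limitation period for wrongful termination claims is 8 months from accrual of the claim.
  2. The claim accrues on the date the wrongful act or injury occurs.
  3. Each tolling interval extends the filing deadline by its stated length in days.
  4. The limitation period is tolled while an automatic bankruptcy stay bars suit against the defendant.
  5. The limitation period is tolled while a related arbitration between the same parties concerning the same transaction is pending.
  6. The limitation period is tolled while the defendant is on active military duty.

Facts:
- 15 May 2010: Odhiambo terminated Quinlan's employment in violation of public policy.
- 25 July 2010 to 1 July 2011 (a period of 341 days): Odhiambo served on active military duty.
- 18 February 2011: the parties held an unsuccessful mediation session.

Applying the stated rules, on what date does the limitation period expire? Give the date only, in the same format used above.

22 December 2011

The limitation period began to run on 15 May 2010.
The untolled deadline — 8 months after 15 May 2010 — is 15 January 2011.
Because the defendant's active military service ran from 25 July 2010 to 1 July 2011, the deadline is extended by 341 days to 22 December 2011.
None of the other events listed affects the running of the period under the stated rules.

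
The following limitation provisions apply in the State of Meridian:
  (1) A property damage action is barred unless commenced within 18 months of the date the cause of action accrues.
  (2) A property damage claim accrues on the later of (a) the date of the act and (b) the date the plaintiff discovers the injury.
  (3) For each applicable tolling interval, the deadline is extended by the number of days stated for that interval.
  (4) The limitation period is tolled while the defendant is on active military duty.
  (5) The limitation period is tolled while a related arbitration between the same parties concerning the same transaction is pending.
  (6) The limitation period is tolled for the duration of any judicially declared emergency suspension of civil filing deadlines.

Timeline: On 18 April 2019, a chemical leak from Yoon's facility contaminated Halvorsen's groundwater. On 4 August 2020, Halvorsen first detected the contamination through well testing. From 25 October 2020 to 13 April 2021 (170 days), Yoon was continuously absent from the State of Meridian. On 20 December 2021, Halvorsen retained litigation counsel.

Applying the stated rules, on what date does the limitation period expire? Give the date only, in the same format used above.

4 February 2022

Taking the later of the act (18 April 2019) and discovery (4 August 2020), the claim accrued on 4 August 2020.
18 months from 4 August 2020 is 4 February 2022.
The defendant's absence from the jurisdiction from 25 October 2020 to 13 April 2021 does not toll the period, because no stated rule makes the defendant's absence a tolling event.
Nothing else in the chronology tolls or restarts the period.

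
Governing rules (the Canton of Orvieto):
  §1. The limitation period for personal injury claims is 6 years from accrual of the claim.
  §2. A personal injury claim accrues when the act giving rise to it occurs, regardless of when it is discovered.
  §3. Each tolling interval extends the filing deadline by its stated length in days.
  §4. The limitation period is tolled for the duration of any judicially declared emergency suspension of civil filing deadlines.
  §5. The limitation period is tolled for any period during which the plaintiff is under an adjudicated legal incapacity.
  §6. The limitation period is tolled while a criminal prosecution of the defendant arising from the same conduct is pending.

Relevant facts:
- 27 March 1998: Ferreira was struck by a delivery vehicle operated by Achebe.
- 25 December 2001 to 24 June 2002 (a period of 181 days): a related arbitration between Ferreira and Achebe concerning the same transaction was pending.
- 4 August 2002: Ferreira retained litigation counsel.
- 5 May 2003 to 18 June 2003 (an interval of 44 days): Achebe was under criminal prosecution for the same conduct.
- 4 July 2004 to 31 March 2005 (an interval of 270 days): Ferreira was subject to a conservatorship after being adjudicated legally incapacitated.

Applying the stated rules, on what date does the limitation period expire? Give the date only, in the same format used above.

The claim accrued on 27 March 1998, the date of the act.
Adding the 6 years base period to 27 March 1998 gives a deadline of 27 March 2004, before any tolling.
The period was tolled for 44 days by the pending criminal prosecution (5 May 2003 to 18 June 2003), pushing the deadline to 10 May 2004.
The plaintiff's legal incapacity starting 4 July 2004 came too late — the period had run on 10 May 2004 — and so does not extend the deadline.
No stated provision tolls the period for a pending arbitration, so the interval from 25 December 2001 to 24 June 2002 has no effect on the deadline.
The other events in the timeline have no effect on the limitation period under the stated rules.

10 May 2004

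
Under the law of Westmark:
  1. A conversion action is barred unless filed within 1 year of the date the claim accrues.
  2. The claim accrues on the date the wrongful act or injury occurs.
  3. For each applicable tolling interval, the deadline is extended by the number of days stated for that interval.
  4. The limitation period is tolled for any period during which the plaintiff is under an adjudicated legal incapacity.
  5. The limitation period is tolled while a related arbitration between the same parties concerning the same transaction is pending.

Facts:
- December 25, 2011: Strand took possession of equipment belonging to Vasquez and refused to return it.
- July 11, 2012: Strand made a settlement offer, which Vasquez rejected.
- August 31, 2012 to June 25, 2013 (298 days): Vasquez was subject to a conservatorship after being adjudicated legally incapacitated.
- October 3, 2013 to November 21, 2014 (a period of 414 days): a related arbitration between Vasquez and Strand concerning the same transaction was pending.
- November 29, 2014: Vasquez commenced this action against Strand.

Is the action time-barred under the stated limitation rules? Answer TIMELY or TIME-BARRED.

TIMELY

The claim accrued on December 25, 2011, when the wrongful act occurred.
1 year from December 25, 2011 is December 25, 2012.
Because the plaintiff's legal incapacity ran from August 31, 2012 to June 25, 2013, the deadline is extended by 298 days to October 19, 2013.
The period was tolled for 414 days by the pending related arbitration (October 3, 2013 to November 21, 2014), pushing the deadline to December 7, 2014.
The other events in the timeline have no effect on the limitation period under the stated rules.
Filing on November 29, 2014 beat the December 7, 2014 deadline — the action is timely.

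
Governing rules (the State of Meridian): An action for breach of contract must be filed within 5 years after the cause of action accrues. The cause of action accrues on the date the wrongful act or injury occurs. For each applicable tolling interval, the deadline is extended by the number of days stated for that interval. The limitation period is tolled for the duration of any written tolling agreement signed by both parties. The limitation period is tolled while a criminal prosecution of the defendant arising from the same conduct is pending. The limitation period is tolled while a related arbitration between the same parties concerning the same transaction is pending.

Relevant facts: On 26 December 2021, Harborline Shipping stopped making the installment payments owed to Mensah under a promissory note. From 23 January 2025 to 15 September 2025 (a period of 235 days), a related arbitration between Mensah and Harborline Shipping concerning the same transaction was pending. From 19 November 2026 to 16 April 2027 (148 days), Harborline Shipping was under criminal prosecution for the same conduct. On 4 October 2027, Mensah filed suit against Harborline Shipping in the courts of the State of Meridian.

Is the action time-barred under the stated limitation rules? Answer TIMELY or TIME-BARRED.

TIMELY

The cause of action accrued on 26 December 2021, the date of the act.
5 years from 26 December 2021 is 26 December 2026.
The pending related arbitration from 23 January 2025 to 15 September 2025 tolled the period for 235 days, extending the deadline to 18 August 2027.
Because the pending criminal prosecution ran from 19 November 2026 to 16 April 2027, the deadline is extended by 148 days to 13 January 2028.
The 4 October 2027 filing precedes the 13 January 2028 deadline; the claim is timely.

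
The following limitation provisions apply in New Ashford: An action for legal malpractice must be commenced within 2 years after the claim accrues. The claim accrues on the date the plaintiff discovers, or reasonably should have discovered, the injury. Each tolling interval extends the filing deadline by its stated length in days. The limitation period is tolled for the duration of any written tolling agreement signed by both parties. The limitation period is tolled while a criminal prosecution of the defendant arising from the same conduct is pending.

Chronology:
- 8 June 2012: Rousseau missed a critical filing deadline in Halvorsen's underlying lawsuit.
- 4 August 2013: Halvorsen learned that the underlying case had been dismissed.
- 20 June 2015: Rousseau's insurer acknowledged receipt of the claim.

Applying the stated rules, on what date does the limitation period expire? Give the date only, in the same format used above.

4 August 2015

Under the discovery rule, the claim accrued on 4 August 2013, when Halvorsen discovered the injury — not on the 8 June 2012 date of the underlying act.
The untolled deadline — 2 years after 4 August 2013 — is 4 August 2015.
None of the other events listed affects the running of the period under the stated rules.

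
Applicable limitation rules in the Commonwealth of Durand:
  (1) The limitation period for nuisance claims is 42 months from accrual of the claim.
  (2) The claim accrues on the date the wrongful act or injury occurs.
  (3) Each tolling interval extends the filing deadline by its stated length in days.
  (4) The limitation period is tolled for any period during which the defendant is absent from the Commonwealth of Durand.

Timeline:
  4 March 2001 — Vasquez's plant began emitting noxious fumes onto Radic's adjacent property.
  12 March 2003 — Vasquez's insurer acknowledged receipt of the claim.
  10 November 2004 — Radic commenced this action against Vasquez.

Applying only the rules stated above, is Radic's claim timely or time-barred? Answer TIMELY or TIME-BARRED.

The claim accrued on 4 March 2001, when the wrongful act occurred.
Adding the 42 months base period to 4 March 2001 gives a deadline of 4 September 2004, before any tolling.
None of the other events listed affects the running of the period under the stated rules.
Radic filed on 10 November 2004, after the 4 September 2004 deadline, so the action is time-barred.

TIME-BARRED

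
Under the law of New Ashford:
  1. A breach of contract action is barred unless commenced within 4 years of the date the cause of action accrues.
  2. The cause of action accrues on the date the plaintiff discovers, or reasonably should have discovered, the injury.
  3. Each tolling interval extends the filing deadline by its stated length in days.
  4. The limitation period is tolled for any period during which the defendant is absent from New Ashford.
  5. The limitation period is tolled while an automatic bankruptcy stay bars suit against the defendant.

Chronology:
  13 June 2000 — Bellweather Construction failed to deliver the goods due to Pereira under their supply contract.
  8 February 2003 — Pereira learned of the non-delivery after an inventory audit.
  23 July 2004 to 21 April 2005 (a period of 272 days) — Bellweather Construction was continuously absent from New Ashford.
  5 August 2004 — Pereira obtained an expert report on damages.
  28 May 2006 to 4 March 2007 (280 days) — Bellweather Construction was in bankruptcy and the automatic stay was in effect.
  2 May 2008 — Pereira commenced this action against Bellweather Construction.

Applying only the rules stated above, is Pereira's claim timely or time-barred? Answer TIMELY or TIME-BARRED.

TIMELY

The claim did not accrue until Pereira discovered the injury on 8 February 2003; the 13 June 2000 act date does not start the clock under the stated rule.
Adding the 4 years base period to 8 February 2003 gives a deadline of 8 February 2007, before any tolling.
The period was tolled for 272 days by the defendant's absence from the jurisdiction (23 July 2004 to 21 April 2005), pushing the deadline to 7 November 2007.
The automatic bankruptcy stay from 28 May 2006 to 4 March 2007 tolled the period for 280 days, extending the deadline to 13 August 2008.
Nothing else in the chronology tolls or restarts the period.
The 2 May 2008 filing precedes the 13 August 2008 deadline; the claim is timely.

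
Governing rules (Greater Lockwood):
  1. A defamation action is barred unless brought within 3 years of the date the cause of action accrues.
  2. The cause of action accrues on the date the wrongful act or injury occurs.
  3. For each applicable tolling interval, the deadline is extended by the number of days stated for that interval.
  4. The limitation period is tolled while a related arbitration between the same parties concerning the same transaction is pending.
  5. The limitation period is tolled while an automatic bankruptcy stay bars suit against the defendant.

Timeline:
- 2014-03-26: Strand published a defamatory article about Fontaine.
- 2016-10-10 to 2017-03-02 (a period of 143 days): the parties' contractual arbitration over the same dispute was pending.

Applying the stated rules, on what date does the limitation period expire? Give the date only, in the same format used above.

2017-08-16

The claim accrued on 2014-03-26, when the wrongful act occurred.
Adding the 3 years base period to 2014-03-26 gives a deadline of 2017-03-26, before any tolling.
The period was tolled for 143 days by the pending related arbitration (2016-10-10 to 2017-03-02), pushing the deadline to 2017-08-16.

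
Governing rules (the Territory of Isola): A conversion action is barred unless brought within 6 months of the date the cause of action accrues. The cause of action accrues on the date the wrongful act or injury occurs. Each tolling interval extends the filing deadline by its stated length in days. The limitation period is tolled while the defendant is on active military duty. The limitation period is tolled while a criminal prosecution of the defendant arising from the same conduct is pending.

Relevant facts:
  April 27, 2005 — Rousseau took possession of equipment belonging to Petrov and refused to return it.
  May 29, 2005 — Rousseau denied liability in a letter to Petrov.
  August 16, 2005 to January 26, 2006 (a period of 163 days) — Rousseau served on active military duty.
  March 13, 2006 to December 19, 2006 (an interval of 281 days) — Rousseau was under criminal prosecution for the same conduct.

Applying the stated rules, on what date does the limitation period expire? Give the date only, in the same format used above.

January 14, 2007

The cause of action accrued on April 27, 2005, the date of the act.
The untolled deadline — 6 months after April 27, 2005 — is October 27, 2005.
The period was tolled for 163 days by the defendant's active military service (August 16, 2005 to January 26, 2006), pushing the deadline to April 8, 2006.
The pending criminal prosecution from March 13, 2006 to December 19, 2006 tolled the period for 281 days, extending the deadline to January 14, 2007.
Nothing else in the chronology tolls or restarts the period.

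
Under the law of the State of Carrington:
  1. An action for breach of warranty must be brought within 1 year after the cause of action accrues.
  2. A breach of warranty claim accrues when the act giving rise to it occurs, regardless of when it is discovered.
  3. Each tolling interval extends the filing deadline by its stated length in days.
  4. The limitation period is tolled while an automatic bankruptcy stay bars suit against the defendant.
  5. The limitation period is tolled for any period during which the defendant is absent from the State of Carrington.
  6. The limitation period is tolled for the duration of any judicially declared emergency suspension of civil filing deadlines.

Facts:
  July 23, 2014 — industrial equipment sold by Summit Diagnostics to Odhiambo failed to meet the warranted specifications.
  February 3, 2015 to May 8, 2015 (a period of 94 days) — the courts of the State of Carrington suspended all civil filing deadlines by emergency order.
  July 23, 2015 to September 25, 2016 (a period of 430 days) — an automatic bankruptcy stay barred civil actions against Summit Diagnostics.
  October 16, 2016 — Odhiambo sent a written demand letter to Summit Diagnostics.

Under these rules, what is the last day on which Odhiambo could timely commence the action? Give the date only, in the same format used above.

December 28, 2016

The claim accrued on July 23, 2014, when the wrongful act occurred.
1 year from July 23, 2014 is July 23, 2015.
The emergency suspension of filing deadlines from February 3, 2015 to May 8, 2015 tolled the period for 94 days, extending the deadline to October 25, 2015.
Because the automatic bankruptcy stay ran from July 23, 2015 to September 25, 2016, the deadline is extended by 430 days to December 28, 2016.
None of the other events listed affects the running of the period under the stated rules.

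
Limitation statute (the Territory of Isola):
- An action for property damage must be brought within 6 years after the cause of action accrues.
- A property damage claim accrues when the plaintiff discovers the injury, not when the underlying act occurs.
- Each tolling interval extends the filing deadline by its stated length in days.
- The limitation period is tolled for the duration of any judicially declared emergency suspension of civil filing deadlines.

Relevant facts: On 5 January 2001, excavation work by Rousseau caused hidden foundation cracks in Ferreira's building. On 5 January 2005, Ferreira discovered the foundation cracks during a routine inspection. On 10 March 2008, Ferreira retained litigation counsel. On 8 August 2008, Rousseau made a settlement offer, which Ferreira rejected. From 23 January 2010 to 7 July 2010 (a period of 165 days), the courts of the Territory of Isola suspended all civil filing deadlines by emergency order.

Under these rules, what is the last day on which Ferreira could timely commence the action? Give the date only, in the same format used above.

19 June 2011

Under the discovery rule, the claim accrued on 5 January 2005, when Ferreira discovered the injury — not on the 5 January 2001 date of the underlying act.
6 years from 5 January 2005 is 5 January 2011.
Because the emergency suspension of filing deadlines ran from 23 January 2010 to 7 July 2010, the deadline is extended by 165 days to 19 June 2011.
Nothing else in the chronology tolls or restarts the period.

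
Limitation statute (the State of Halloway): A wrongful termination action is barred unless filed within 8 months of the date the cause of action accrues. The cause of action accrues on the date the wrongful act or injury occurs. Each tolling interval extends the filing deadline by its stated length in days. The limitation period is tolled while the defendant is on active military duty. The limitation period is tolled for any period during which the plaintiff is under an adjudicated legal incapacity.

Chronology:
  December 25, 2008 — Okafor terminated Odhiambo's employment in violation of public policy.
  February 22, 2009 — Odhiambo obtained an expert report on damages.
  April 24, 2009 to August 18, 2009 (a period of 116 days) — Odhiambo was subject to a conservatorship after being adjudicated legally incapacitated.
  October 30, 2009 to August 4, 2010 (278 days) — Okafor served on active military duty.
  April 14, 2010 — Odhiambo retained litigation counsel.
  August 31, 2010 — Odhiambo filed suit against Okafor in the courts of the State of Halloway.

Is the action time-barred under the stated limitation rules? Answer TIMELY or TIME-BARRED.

The limitation period began to run on December 25, 2008.
The untolled deadline — 8 months after December 25, 2008 — is August 25, 2009.
Because the plaintiff's legal incapacity ran from April 24, 2009 to August 18, 2009, the deadline is extended by 116 days to December 19, 2009.
Because the defendant's active military service ran from October 30, 2009 to August 4, 2010, the deadline is extended by 278 days to September 23, 2010.
The other events in the timeline have no effect on the limitation period under the stated rules.
The August 31, 2010 filing precedes the September 23, 2010 deadline; the claim is timely.

TIMELY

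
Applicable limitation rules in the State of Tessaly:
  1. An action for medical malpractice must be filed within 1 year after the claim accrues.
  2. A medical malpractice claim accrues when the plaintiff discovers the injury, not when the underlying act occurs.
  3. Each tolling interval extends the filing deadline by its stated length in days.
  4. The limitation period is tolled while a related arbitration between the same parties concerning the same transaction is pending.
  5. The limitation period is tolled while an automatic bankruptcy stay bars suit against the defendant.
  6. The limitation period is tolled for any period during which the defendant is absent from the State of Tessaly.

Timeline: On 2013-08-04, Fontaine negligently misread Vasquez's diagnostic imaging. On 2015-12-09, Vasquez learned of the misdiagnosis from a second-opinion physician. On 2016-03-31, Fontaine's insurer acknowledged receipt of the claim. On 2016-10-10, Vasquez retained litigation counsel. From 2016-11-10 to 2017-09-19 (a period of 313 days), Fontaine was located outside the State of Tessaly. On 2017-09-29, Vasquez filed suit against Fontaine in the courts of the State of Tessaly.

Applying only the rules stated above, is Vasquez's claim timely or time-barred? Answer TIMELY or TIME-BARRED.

Accrual is tied to discovery, so the period began on 2015-12-09 rather than on 2013-08-04 when the act occurred.
Adding the 1 year base period to 2015-12-09 gives a deadline of 2016-12-09, before any tolling.
The period was tolled for 313 days by the defendant's absence from the jurisdiction (2016-11-10 to 2017-09-19), pushing the deadline to 2017-10-18.
The other events in the timeline have no effect on the limitation period under the stated rules.
Filing on 2017-09-29 beat the 2017-10-18 deadline — the action is timely.

TIMELY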